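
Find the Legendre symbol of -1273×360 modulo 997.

1

By multiplicativity, (-1273·360/997) = (-1273/997)·(360/997).
First factor (-1273/997):
Reduce the numerator: -1273 ≡ 721 (mod 997), so (-1273/997) = (721/997).
721 ≡ 1 (mod 4), so quadratic reciprocity gives (721/997) = (997/721). Reduce: 997 ≡ 276 (mod 721). Now have (276/721).
Factor out 2: 276 = 2^2·69. Since 721 ≡ 1 (mod 8), (2/721) = +1, and (2/721)^2 = +1. Now have (69/721).
69 ≡ 1 (mod 4), so quadratic reciprocity gives (69/721) = (721/69). Reduce: 721 ≡ 31 (mod 69). Now have (31/69).
69 ≡ 1 (mod 4), so quadratic reciprocity gives (31/69) = (69/31). Reduce: 69 ≡ 7 (mod 31). Now have (7/31).
Both 7 ≡ 3 and 31 ≡ 3 (mod 4), so reciprocity gives (7/31) = -(31/7). Reduce: 31 ≡ 3 (mod 7). Now have -(3/7).
Both 3 ≡ 3 and 7 ≡ 3 (mod 4), so reciprocity gives (3/7) = -(7/3). Reduce: 7 ≡ 1 (mod 3). Now have (1/3).
(1/3) = 1. Collecting the sign factors: 1.
Second factor (360/997):
Factor out 2: 360 = 2^3·45. Since 997 ≡ 5 (mod 8), (2/997) = -1, and (2/997)^3 = -1. Now have -(45/997).
45 ≡ 1 (mod 4), so quadratic reciprocity gives (45/997) = (997/45). Reduce: 997 ≡ 7 (mod 45). Now have -(7/45).
45 ≡ 1 (mod 4), so quadratic reciprocity gives (7/45) = (45/7). Reduce: 45 ≡ 3 (mod 7). Now have -(3/7).
Both 3 ≡ 3 and 7 ≡ 3 (mod 4), so reciprocity gives (3/7) = -(7/3). Reduce: 7 ≡ 1 (mod 3). Now have (1/3).
(1/3) = 1. Collecting the sign factors: 1.
Product: (1)·(1) = 1.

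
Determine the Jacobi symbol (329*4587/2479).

By multiplicativity, (329·4587/2479) = (329/2479)·(4587/2479).
First factor (329/2479):
(329/2479)
  = (2479/329)    [QR: 329 ≡ 1 mod 4, sign kept]
  = (176/329)    [2479 ≡ 176 mod 329]
  = (11/329)    [329 ≡ 1 mod 8 ⇒ (2/329)^4 = +1]
  = (329/11)    [QR: 329 ≡ 1 mod 4, sign kept]
  = (10/11)    [329 ≡ 10 mod 11]
  = -(5/11)    [11 ≡ 3 mod 8 ⇒ (2/11) = -1]
  = -(11/5)    [QR: 5 ≡ 1 mod 4, sign kept]
  = -(1/5)    [11 ≡ 1 mod 5]
  = -1    [(1/5) = 1]
Second factor (4587/2479):
(4587/2479)
  = (2108/2479)    [4587 ≡ 2108 mod 2479]
  = (527/2479)    [2479 ≡ 7 mod 8 ⇒ (2/2479)^2 = +1]
  = -(2479/527)    [QR: both ≡ 3 mod 4, sign flips]
  = -(371/527)    [2479 ≡ 371 mod 527]
  = (527/371)    [QR: both ≡ 3 mod 4, sign flips]
  = (156/371)    [527 ≡ 156 mod 371]
  = (39/371)    [371 ≡ 3 mod 8 ⇒ (2/371)^2 = +1]
  = -(371/39)    [QR: both ≡ 3 mod 4, sign flips]
  = -(20/39)    [371 ≡ 20 mod 39]
  = -(5/39)    [39 ≡ 7 mod 8 ⇒ (2/39)^2 = +1]
  = -(39/5)    [QR: 5 ≡ 1 mod 4, sign kept]
  = -(4/5)    [39 ≡ 4 mod 5]
  = -(1/5)    [5 ≡ 5 mod 8 ⇒ (2/5)^2 = +1]
  = -1    [(1/5) = 1]
Product: (-1)·(-1) = 1.

1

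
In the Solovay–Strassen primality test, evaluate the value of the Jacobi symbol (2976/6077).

(2976/6077)
  = -(93/6077)    [6077 ≡ 5 mod 8 ⇒ (2/6077)^5 = -1]
  = -(6077/93)    [QR: 93 ≡ 1 mod 4, sign kept]
  = -(32/93)    [6077 ≡ 32 mod 93]
  = (1/93)    [93 ≡ 5 mod 8 ⇒ (2/93)^5 = -1]
  = 1    [(1/93) = 1]

1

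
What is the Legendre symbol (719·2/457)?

By multiplicativity, (719·2/457) = (719/457)·(2/457).
First factor (719/457):
(719/457)
  = (262/457)    [719 ≡ 262 mod 457]
  = (131/457)    [457 ≡ 1 mod 8 ⇒ (2/457) = +1]
  = (457/131)    [QR: 457 ≡ 1 mod 4, sign kept]
  = (64/131)    [457 ≡ 64 mod 131]
  = (1/131)    [131 ≡ 3 mod 8 ⇒ (2/131)^6 = +1]
  = 1    [(1/131) = 1]
Second factor (2/457):
(2/457)
  = (1/457)    [457 ≡ 1 mod 8 ⇒ (2/457) = +1]
  = 1    [(1/457) = 1]
Product: (1)·(1) = 1.

1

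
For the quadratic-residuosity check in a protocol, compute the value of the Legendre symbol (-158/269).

Pull out -1: (-158/269) = (-1/269)·(158/269). Since 269 ≡ 1 (mod 4), (-1/269) = +1. Now have (158/269).
Factor out 2: 158 = 2·79. Since 269 ≡ 5 (mod 8), (2/269) = -1. Now have -(79/269).
269 ≡ 1 (mod 4), so quadratic reciprocity gives (79/269) = (269/79). Reduce: 269 ≡ 32 (mod 79). Now have -(32/79).
Factor out 2: 32 = 2^5. Since 79 ≡ 7 (mod 8), (2/79) = +1, and (2/79)^5 = +1. Now have -(1/79).
(1/79) = 1. Collecting the sign factors: -1.

-1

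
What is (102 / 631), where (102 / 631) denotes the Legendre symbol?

Factor out 2: 102 = 2·51. Since 631 ≡ 7 (mod 8), (2 / 631) = +1. Now have (51 / 631).
Both 51 ≡ 3 and 631 ≡ 3 (mod 4), so reciprocity gives (51 / 631) = -(631 / 51). Reduce: 631 ≡ 19 (mod 51). Now have -(19 / 51).
Both 19 ≡ 3 and 51 ≡ 3 (mod 4), so reciprocity gives (19 / 51) = -(51 / 19). Reduce: 51 ≡ 13 (mod 19). Now have (13 / 19).
13 ≡ 1 (mod 4), so quadratic reciprocity gives (13 / 19) = (19 / 13). Reduce: 19 ≡ 6 (mod 13). Now have (6 / 13).
Factor out 2: 6 = 2·3. Since 13 ≡ 5 (mod 8), (2 / 13) = -1. Now have -(3 / 13).
13 ≡ 1 (mod 4), so quadratic reciprocity gives (3 / 13) = (13 / 3). Reduce: 13 ≡ 1 (mod 3). Now have -(1 / 3).
(1 / 3) = 1. Collecting the sign factors: -1.

-1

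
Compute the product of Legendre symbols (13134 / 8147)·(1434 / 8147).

By multiplicativity, (13134·1434 / 8147) = (13134 / 8147)·(1434 / 8147).
First factor (13134 / 8147):
Reduce the numerator: 13134 ≡ 4987 (mod 8147), so (13134 / 8147) = (4987 / 8147).
Both 4987 ≡ 3 and 8147 ≡ 3 (mod 4), so reciprocity gives (4987 / 8147) = -(8147 / 4987). Reduce: 8147 ≡ 3160 (mod 4987). Now have -(3160 / 4987).
Factor out 2: 3160 = 2^3·395. Since 4987 ≡ 3 (mod 8), (2 / 4987) = -1, and (2 / 4987)^3 = -1. Now have (395 / 4987).
Both 395 ≡ 3 and 4987 ≡ 3 (mod 4), so reciprocity gives (395 / 4987) = -(4987 / 395). Reduce: 4987 ≡ 247 (mod 395). Now have -(247 / 395).
Both 247 ≡ 3 and 395 ≡ 3 (mod 4), so reciprocity gives (247 / 395) = -(395 / 247). Reduce: 395 ≡ 148 (mod 247). Now have (148 / 247).
Factor out 2: 148 = 2^2·37. Since 247 ≡ 7 (mod 8), (2 / 247) = +1, and (2 / 247)^2 = +1. Now have (37 / 247).
37 ≡ 1 (mod 4), so quadratic reciprocity gives (37 / 247) = (247 / 37). Reduce: 247 ≡ 25 (mod 37). Now have (25 / 37).
25 ≡ 1 (mod 4), so quadratic reciprocity gives (25 / 37) = (37 / 25). Reduce: 37 ≡ 12 (mod 25). Now have (12 / 25).
Factor out 2: 12 = 2^2·3. Since 25 ≡ 1 (mod 8), (2 / 25) = +1, and (2 / 25)^2 = +1. Now have (3 / 25).
25 ≡ 1 (mod 4), so quadratic reciprocity gives (3 / 25) = (25 / 3). Reduce: 25 ≡ 1 (mod 3). Now have (1 / 3).
(1 / 3) = 1. Collecting the sign factors: 1.
Second factor (1434 / 8147):
Factor out 2: 1434 = 2·717. Since 8147 ≡ 3 (mod 8), (2 / 8147) = -1. Now have -(717 / 8147).
717 ≡ 1 (mod 4), so quadratic reciprocity gives (717 / 8147) = (8147 / 717). Reduce: 8147 ≡ 260 (mod 717). Now have -(260 / 717).
Factor out 2: 260 = 2^2·65. Since 717 ≡ 5 (mod 8), (2 / 717) = -1, and (2 / 717)^2 = +1. Now have -(65 / 717).
65 ≡ 1 (mod 4), so quadratic reciprocity gives (65 / 717) = (717 / 65). Reduce: 717 ≡ 2 (mod 65). Now have -(2 / 65).
Factor out 2: 2 = 2. Since 65 ≡ 1 (mod 8), (2 / 65) = +1. Now have -(1 / 65).
(1 / 65) = 1. Collecting the sign factors: -1.
Product: (1)·(-1) = -1.

-1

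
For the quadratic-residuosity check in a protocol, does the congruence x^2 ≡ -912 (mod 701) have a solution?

no

Reduce the numerator: -912 ≡ 490 (mod 701), so (-912/701) = (490/701).
Factor out 2: 490 = 2·245. Since 701 ≡ 5 (mod 8), (2/701) = -1. Now have -(245/701).
245 ≡ 1 (mod 4), so quadratic reciprocity gives (245/701) = (701/245). Reduce: 701 ≡ 211 (mod 245). Now have -(211/245).
245 ≡ 1 (mod 4), so quadratic reciprocity gives (211/245) = (245/211). Reduce: 245 ≡ 34 (mod 211). Now have -(34/211).
Factor out 2: 34 = 2·17. Since 211 ≡ 3 (mod 8), (2/211) = -1. Now have (17/211).
17 ≡ 1 (mod 4), so quadratic reciprocity gives (17/211) = (211/17). Reduce: 211 ≡ 7 (mod 17). Now have (7/17).
17 ≡ 1 (mod 4), so quadratic reciprocity gives (7/17) = (17/7). Reduce: 17 ≡ 3 (mod 7). Now have (3/7).
Both 3 ≡ 3 and 7 ≡ 3 (mod 4), so reciprocity gives (3/7) = -(7/3). Reduce: 7 ≡ 1 (mod 3). Now have -(1/3).
(1/3) = 1. Collecting the sign factors: -1.
The Legendre symbol is -1, so x^2 ≡ -912 (mod 701) has no solution.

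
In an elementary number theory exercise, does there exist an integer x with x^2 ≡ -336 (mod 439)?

Pull out -1: (-336/439) = (-1/439)·(336/439). Since 439 ≡ 3 (mod 4), (-1/439) = -1. Now have -(336/439).
Factor out 2: 336 = 2^4·21. Since 439 ≡ 7 (mod 8), (2/439) = +1, and (2/439)^4 = +1. Now have -(21/439).
21 ≡ 1 (mod 4), so quadratic reciprocity gives (21/439) = (439/21). Reduce: 439 ≡ 19 (mod 21). Now have -(19/21).
21 ≡ 1 (mod 4), so quadratic reciprocity gives (19/21) = (21/19). Reduce: 21 ≡ 2 (mod 19). Now have -(2/19).
Factor out 2: 2 = 2. Since 19 ≡ 3 (mod 8), (2/19) = -1. Now have (1/19).
(1/19) = 1. Collecting the sign factors: 1.
(-336/439) = 1, and 439 is prime, so -336 is a quadratic residue mod 439.

yes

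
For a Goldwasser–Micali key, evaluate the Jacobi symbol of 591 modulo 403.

(591|403)
  = (188|403)    [591 ≡ 188 mod 403]
  = (47|403)    [403 ≡ 3 mod 8 ⇒ (2|403)^2 = +1]
  = -(403|47)    [QR: both ≡ 3 mod 4, sign flips]
  = -(27|47)    [403 ≡ 27 mod 47]
  = (47|27)    [QR: both ≡ 3 mod 4, sign flips]
  = (20|27)    [47 ≡ 20 mod 27]
  = (5|27)    [27 ≡ 3 mod 8 ⇒ (2|27)^2 = +1]
  = (27|5)    [QR: 5 ≡ 1 mod 4, sign kept]
  = (2|5)    [27 ≡ 2 mod 5]
  = -(1|5)    [5 ≡ 5 mod 8 ⇒ (2|5) = -1]
  = -1    [(1|5) = 1]

-1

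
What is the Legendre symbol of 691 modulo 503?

1

(691|503)
  = (188|503)    [691 ≡ 188 mod 503]
  = (47|503)    [503 ≡ 7 mod 8 ⇒ (2|503)^2 = +1]
  = -(503|47)    [QR: both ≡ 3 mod 4, sign flips]
  = -(33|47)    [503 ≡ 33 mod 47]
  = -(47|33)    [QR: 33 ≡ 1 mod 4, sign kept]
  = -(14|33)    [47 ≡ 14 mod 33]
  = -(7|33)    [33 ≡ 1 mod 8 ⇒ (2|33) = +1]
  = -(33|7)    [QR: 33 ≡ 1 mod 4, sign kept]
  = -(5|7)    [33 ≡ 5 mod 7]
  = -(7|5)    [QR: 5 ≡ 1 mod 4, sign kept]
  = -(2|5)    [7 ≡ 2 mod 5]
  = (1|5)    [5 ≡ 5 mod 8 ⇒ (2|5) = -1]
  = 1    [(1|5) = 1]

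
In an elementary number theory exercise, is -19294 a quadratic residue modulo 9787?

Pull out -1: (-19294/9787) = (-1/9787)·(19294/9787). Since 9787 ≡ 3 (mod 4), (-1/9787) = -1. Now have -(19294/9787).
Reduce the numerator: 19294 ≡ 9507 (mod 9787), so (19294/9787) = (9507/9787).
Both 9507 ≡ 3 and 9787 ≡ 3 (mod 4), so reciprocity gives (9507/9787) = -(9787/9507). Reduce: 9787 ≡ 280 (mod 9507). Now have (280/9507).
Factor out 2: 280 = 2^3·35. Since 9507 ≡ 3 (mod 8), (2/9507) = -1, and (2/9507)^3 = -1. Now have -(35/9507).
Both 35 ≡ 3 and 9507 ≡ 3 (mod 4), so reciprocity gives (35/9507) = -(9507/35). Reduce: 9507 ≡ 22 (mod 35). Now have (22/35).
Factor out 2: 22 = 2·11. Since 35 ≡ 3 (mod 8), (2/35) = -1. Now have -(11/35).
Both 11 ≡ 3 and 35 ≡ 3 (mod 4), so reciprocity gives (11/35) = -(35/11). Reduce: 35 ≡ 2 (mod 11). Now have (2/11).
Factor out 2: 2 = 2. Since 11 ≡ 3 (mod 8), (2/11) = -1. Now have -(1/11).
(1/11) = 1. Collecting the sign factors: -1.
The Legendre symbol is -1, so x^2 ≡ -19294 (mod 9787) has no solution.

no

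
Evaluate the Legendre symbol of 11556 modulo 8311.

Reduce the numerator: 11556 ≡ 3245 (mod 8311), so (11556/8311) = (3245/8311).
3245 ≡ 1 (mod 4), so quadratic reciprocity gives (3245/8311) = (8311/3245). Reduce: 8311 ≡ 1821 (mod 3245). Now have (1821/3245).
1821 ≡ 1 (mod 4), so quadratic reciprocity gives (1821/3245) = (3245/1821). Reduce: 3245 ≡ 1424 (mod 1821). Now have (1424/1821).
Factor out 2: 1424 = 2^4·89. Since 1821 ≡ 5 (mod 8), (2/1821) = -1, and (2/1821)^4 = +1. Now have (89/1821).
89 ≡ 1 (mod 4), so quadratic reciprocity gives (89/1821) = (1821/89). Reduce: 1821 ≡ 41 (mod 89). Now have (41/89).
41 ≡ 1 (mod 4), so quadratic reciprocity gives (41/89) = (89/41). Reduce: 89 ≡ 7 (mod 41). Now have (7/41).
41 ≡ 1 (mod 4), so quadratic reciprocity gives (7/41) = (41/7). Reduce: 41 ≡ 6 (mod 7). Now have (6/7).
Factor out 2: 6 = 2·3. Since 7 ≡ 7 (mod 8), (2/7) = +1. Now have (3/7).
Both 3 ≡ 3 and 7 ≡ 3 (mod 4), so reciprocity gives (3/7) = -(7/3). Reduce: 7 ≡ 1 (mod 3). Now have -(1/3).
(1/3) = 1. Collecting the sign factors: -1.

-1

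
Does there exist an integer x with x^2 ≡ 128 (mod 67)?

(128|67)
  = (61|67)    [128 ≡ 61 mod 67]
  = (67|61)    [QR: 61 ≡ 1 mod 4, sign kept]
  = (6|61)    [67 ≡ 6 mod 61]
  = -(3|61)    [61 ≡ 5 mod 8 ⇒ (2|61) = -1]
  = -(61|3)    [QR: 61 ≡ 1 mod 4, sign kept]
  = -(1|3)    [61 ≡ 1 mod 3]
  = -1    [(1|3) = 1]
(128|67) = -1, and 67 is prime, so 128 is not a quadratic residue mod 67.

no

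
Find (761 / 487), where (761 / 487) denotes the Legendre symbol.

1

(761 / 487)
  = (274 / 487)    [761 ≡ 274 mod 487]
  = (137 / 487)    [487 ≡ 7 mod 8 ⇒ (2 / 487) = +1]
  = (487 / 137)    [QR: 137 ≡ 1 mod 4, sign kept]
  = (76 / 137)    [487 ≡ 76 mod 137]
  = (19 / 137)    [137 ≡ 1 mod 8 ⇒ (2 / 137)^2 = +1]
  = (137 / 19)    [QR: 137 ≡ 1 mod 4, sign kept]
  = (4 / 19)    [137 ≡ 4 mod 19]
  = (1 / 19)    [19 ≡ 3 mod 8 ⇒ (2 / 19)^2 = +1]
  = 1    [(1 / 19) = 1]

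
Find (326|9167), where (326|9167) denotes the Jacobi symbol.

(326|9167)
  = (163|9167)    [9167 ≡ 7 mod 8 ⇒ (2|9167) = +1]
  = -(9167|163)    [QR: both ≡ 3 mod 4, sign flips]
  = -(39|163)    [9167 ≡ 39 mod 163]
  = (163|39)    [QR: both ≡ 3 mod 4, sign flips]
  = (7|39)    [163 ≡ 7 mod 39]
  = -(39|7)    [QR: both ≡ 3 mod 4, sign flips]
  = -(4|7)    [39 ≡ 4 mod 7]
  = -(1|7)    [7 ≡ 7 mod 8 ⇒ (2|7)^2 = +1]
  = -1    [(1|7) = 1]

-1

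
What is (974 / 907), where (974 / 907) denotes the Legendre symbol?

-1

(974 / 907)
  = (67 / 907)    [974 ≡ 67 mod 907]
  = -(907 / 67)    [QR: both ≡ 3 mod 4, sign flips]
  = -(36 / 67)    [907 ≡ 36 mod 67]
  = -(9 / 67)    [67 ≡ 3 mod 8 ⇒ (2 / 67)^2 = +1]
  = -(67 / 9)    [QR: 9 ≡ 1 mod 4, sign kept]
  = -(4 / 9)    [67 ≡ 4 mod 9]
  = -(1 / 9)    [9 ≡ 1 mod 8 ⇒ (2 / 9)^2 = +1]
  = -1    [(1 / 9) = 1]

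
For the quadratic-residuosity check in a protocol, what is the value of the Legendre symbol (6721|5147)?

-1

Reduce the numerator: 6721 ≡ 1574 (mod 5147), so (6721|5147) = (1574|5147).
Factor out 2: 1574 = 2·787. Since 5147 ≡ 3 (mod 8), (2|5147) = -1. Now have -(787|5147).
Both 787 ≡ 3 and 5147 ≡ 3 (mod 4), so reciprocity gives (787|5147) = -(5147|787). Reduce: 5147 ≡ 425 (mod 787). Now have (425|787).
425 ≡ 1 (mod 4), so quadratic reciprocity gives (425|787) = (787|425). Reduce: 787 ≡ 362 (mod 425). Now have (362|425).
Factor out 2: 362 = 2·181. Since 425 ≡ 1 (mod 8), (2|425) = +1. Now have (181|425).
181 ≡ 1 (mod 4), so quadratic reciprocity gives (181|425) = (425|181). Reduce: 425 ≡ 63 (mod 181). Now have (63|181).
181 ≡ 1 (mod 4), so quadratic reciprocity gives (63|181) = (181|63). Reduce: 181 ≡ 55 (mod 63). Now have (55|63).
Both 55 ≡ 3 and 63 ≡ 3 (mod 4), so reciprocity gives (55|63) = -(63|55). Reduce: 63 ≡ 8 (mod 55). Now have -(8|55).
Factor out 2: 8 = 2^3. Since 55 ≡ 7 (mod 8), (2|55) = +1, and (2|55)^3 = +1. Now have -(1|55).
(1|55) = 1. Collecting the sign factors: -1.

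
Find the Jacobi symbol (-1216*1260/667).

-1

By multiplicativity, (-1216·1260/667) = (-1216/667)·(1260/667).
First factor (-1216/667):
(-1216/667)
  = -(1216/667)    [667 ≡ 3 mod 4 ⇒ (-1/667) = -1]
  = -(549/667)    [1216 ≡ 549 mod 667]
  = -(667/549)    [QR: 549 ≡ 1 mod 4, sign kept]
  = -(118/549)    [667 ≡ 118 mod 549]
  = (59/549)    [549 ≡ 5 mod 8 ⇒ (2/549) = -1]
  = (549/59)    [QR: 549 ≡ 1 mod 4, sign kept]
  = (18/59)    [549 ≡ 18 mod 59]
  = -(9/59)    [59 ≡ 3 mod 8 ⇒ (2/59) = -1]
  = -(59/9)    [QR: 9 ≡ 1 mod 4, sign kept]
  = -(5/9)    [59 ≡ 5 mod 9]
  = -(9/5)    [QR: 5 ≡ 1 mod 4, sign kept]
  = -(4/5)    [9 ≡ 4 mod 5]
  = -(1/5)    [5 ≡ 5 mod 8 ⇒ (2/5)^2 = +1]
  = -1    [(1/5) = 1]
Second factor (1260/667):
(1260/667)
  = (593/667)    [1260 ≡ 593 mod 667]
  = (667/593)    [QR: 593 ≡ 1 mod 4, sign kept]
  = (74/593)    [667 ≡ 74 mod 593]
  = (37/593)    [593 ≡ 1 mod 8 ⇒ (2/593) = +1]
  = (593/37)    [QR: 37 ≡ 1 mod 4, sign kept]
  = (1/37)    [593 ≡ 1 mod 37]
  = 1    [(1/37) = 1]
Product: (-1)·(1) = -1.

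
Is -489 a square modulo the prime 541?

no

Pull out -1: (-489/541) = (-1/541)·(489/541). Since 541 ≡ 1 (mod 4), (-1/541) = +1. Now have (489/541).
489 ≡ 1 (mod 4), so quadratic reciprocity gives (489/541) = (541/489). Reduce: 541 ≡ 52 (mod 489). Now have (52/489).
Factor out 2: 52 = 2^2·13. Since 489 ≡ 1 (mod 8), (2/489) = +1, and (2/489)^2 = +1. Now have (13/489).
13 ≡ 1 (mod 4), so quadratic reciprocity gives (13/489) = (489/13). Reduce: 489 ≡ 8 (mod 13). Now have (8/13).
Factor out 2: 8 = 2^3. Since 13 ≡ 5 (mod 8), (2/13) = -1, and (2/13)^3 = -1. Now have -(1/13).
(1/13) = 1. Collecting the sign factors: -1.
(-489/541) = -1, and 541 is prime, so -489 is not a quadratic residue mod 541.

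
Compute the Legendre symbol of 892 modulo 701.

1

(892/701)
  = (191/701)    [892 ≡ 191 mod 701]
  = (701/191)    [QR: 701 ≡ 1 mod 4, sign kept]
  = (128/191)    [701 ≡ 128 mod 191]
  = (1/191)    [191 ≡ 7 mod 8 ⇒ (2/191)^7 = +1]
  = 1    [(1/191) = 1]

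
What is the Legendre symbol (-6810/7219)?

1

Pull out -1: (-6810/7219) = (-1/7219)·(6810/7219). Since 7219 ≡ 3 (mod 4), (-1/7219) = -1. Now have -(6810/7219).
Factor out 2: 6810 = 2·3405. Since 7219 ≡ 3 (mod 8), (2/7219) = -1. Now have (3405/7219).
3405 ≡ 1 (mod 4), so quadratic reciprocity gives (3405/7219) = (7219/3405). Reduce: 7219 ≡ 409 (mod 3405). Now have (409/3405).
409 ≡ 1 (mod 4), so quadratic reciprocity gives (409/3405) = (3405/409). Reduce: 3405 ≡ 133 (mod 409). Now have (133/409).
133 ≡ 1 (mod 4), so quadratic reciprocity gives (133/409) = (409/133). Reduce: 409 ≡ 10 (mod 133). Now have (10/133).
Factor out 2: 10 = 2·5. Since 133 ≡ 5 (mod 8), (2/133) = -1. Now have -(5/133).
5 ≡ 1 (mod 4), so quadratic reciprocity gives (5/133) = (133/5). Reduce: 133 ≡ 3 (mod 5). Now have -(3/5).
5 ≡ 1 (mod 4), so quadratic reciprocity gives (3/5) = (5/3). Reduce: 5 ≡ 2 (mod 3). Now have -(2/3).
Factor out 2: 2 = 2. Since 3 ≡ 3 (mod 8), (2/3) = -1. Now have (1/3).
(1/3) = 1. Collecting the sign factors: 1.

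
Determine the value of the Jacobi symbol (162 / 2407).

1

(162 / 2407)
  = (81 / 2407)    [2407 ≡ 7 mod 8 ⇒ (2 / 2407) = +1]
  = (2407 / 81)    [QR: 81 ≡ 1 mod 4, sign kept]
  = (58 / 81)    [2407 ≡ 58 mod 81]
  = (29 / 81)    [81 ≡ 1 mod 8 ⇒ (2 / 81) = +1]
  = (81 / 29)    [QR: 29 ≡ 1 mod 4, sign kept]
  = (23 / 29)    [81 ≡ 23 mod 29]
  = (29 / 23)    [QR: 29 ≡ 1 mod 4, sign kept]
  = (6 / 23)    [29 ≡ 6 mod 23]
  = (3 / 23)    [23 ≡ 7 mod 8 ⇒ (2 / 23) = +1]
  = -(23 / 3)    [QR: both ≡ 3 mod 4, sign flips]
  = -(2 / 3)    [23 ≡ 2 mod 3]
  = (1 / 3)    [3 ≡ 3 mod 8 ⇒ (2 / 3) = -1]
  = 1    [(1 / 3) = 1]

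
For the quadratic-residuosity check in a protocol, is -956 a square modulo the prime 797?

yes

Pull out -1: (-956/797) = (-1/797)·(956/797). Since 797 ≡ 1 (mod 4), (-1/797) = +1. Now have (956/797).
Reduce the numerator: 956 ≡ 159 (mod 797), so (956/797) = (159/797).
797 ≡ 1 (mod 4), so quadratic reciprocity gives (159/797) = (797/159). Reduce: 797 ≡ 2 (mod 159). Now have (2/159).
Factor out 2: 2 = 2. Since 159 ≡ 7 (mod 8), (2/159) = +1. Now have (1/159).
(1/159) = 1. Collecting the sign factors: 1.
The Legendre symbol is 1, so x^2 ≡ -956 (mod 797) has solution.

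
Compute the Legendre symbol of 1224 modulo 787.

Reduce the numerator: 1224 ≡ 437 (mod 787), so (1224/787) = (437/787).
437 ≡ 1 (mod 4), so quadratic reciprocity gives (437/787) = (787/437). Reduce: 787 ≡ 350 (mod 437). Now have (350/437).
Factor out 2: 350 = 2·175. Since 437 ≡ 5 (mod 8), (2/437) = -1. Now have -(175/437).
437 ≡ 1 (mod 4), so quadratic reciprocity gives (175/437) = (437/175). Reduce: 437 ≡ 87 (mod 175). Now have -(87/175).
Both 87 ≡ 3 and 175 ≡ 3 (mod 4), so reciprocity gives (87/175) = -(175/87). Reduce: 175 ≡ 1 (mod 87). Now have (1/87).
(1/87) = 1. Collecting the sign factors: 1.

1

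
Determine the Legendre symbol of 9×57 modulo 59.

By multiplicativity, (9·57/59) = (9/59)·(57/59).
First factor (9/59):
9 ≡ 1 (mod 4), so quadratic reciprocity gives (9/59) = (59/9). Reduce: 59 ≡ 5 (mod 9). Now have (5/9).
5 ≡ 1 (mod 4), so quadratic reciprocity gives (5/9) = (9/5). Reduce: 9 ≡ 4 (mod 5). Now have (4/5).
Factor out 2: 4 = 2^2. Since 5 ≡ 5 (mod 8), (2/5) = -1, and (2/5)^2 = +1. Now have (1/5).
(1/5) = 1. Collecting the sign factors: 1.
Second factor (57/59):
57 ≡ 1 (mod 4), so quadratic reciprocity gives (57/59) = (59/57). Reduce: 59 ≡ 2 (mod 57). Now have (2/57).
Factor out 2: 2 = 2. Since 57 ≡ 1 (mod 8), (2/57) = +1. Now have (1/57).
(1/57) = 1. Collecting the sign factors: 1.
Product: (1)·(1) = 1.

1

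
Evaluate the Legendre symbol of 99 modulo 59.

-1

(99/59)
  = (40/59)    [99 ≡ 40 mod 59]
  = -(5/59)    [59 ≡ 3 mod 8 ⇒ (2/59)^3 = -1]
  = -(59/5)    [QR: 5 ≡ 1 mod 4, sign kept]
  = -(4/5)    [59 ≡ 4 mod 5]
  = -(1/5)    [5 ≡ 5 mod 8 ⇒ (2/5)^2 = +1]
  = -1    [(1/5) = 1]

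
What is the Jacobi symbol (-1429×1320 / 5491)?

-1

By multiplicativity, (-1429·1320 / 5491) = (-1429 / 5491)·(1320 / 5491).
First factor (-1429 / 5491):
(-1429 / 5491)
  = -(1429 / 5491)    [5491 ≡ 3 mod 4 ⇒ (-1 / 5491) = -1]
  = -(5491 / 1429)    [QR: 1429 ≡ 1 mod 4, sign kept]
  = -(1204 / 1429)    [5491 ≡ 1204 mod 1429]
  = -(301 / 1429)    [1429 ≡ 5 mod 8 ⇒ (2 / 1429)^2 = +1]
  = -(1429 / 301)    [QR: 301 ≡ 1 mod 4, sign kept]
  = -(225 / 301)    [1429 ≡ 225 mod 301]
  = -(301 / 225)    [QR: 225 ≡ 1 mod 4, sign kept]
  = -(76 / 225)    [301 ≡ 76 mod 225]
  = -(19 / 225)    [225 ≡ 1 mod 8 ⇒ (2 / 225)^2 = +1]
  = -(225 / 19)    [QR: 225 ≡ 1 mod 4, sign kept]
  = -(16 / 19)    [225 ≡ 16 mod 19]
  = -(1 / 19)    [19 ≡ 3 mod 8 ⇒ (2 / 19)^4 = +1]
  = -1    [(1 / 19) = 1]
Second factor (1320 / 5491):
(1320 / 5491)
  = -(165 / 5491)    [5491 ≡ 3 mod 8 ⇒ (2 / 5491)^3 = -1]
  = -(5491 / 165)    [QR: 165 ≡ 1 mod 4, sign kept]
  = -(46 / 165)    [5491 ≡ 46 mod 165]
  = (23 / 165)    [165 ≡ 5 mod 8 ⇒ (2 / 165) = -1]
  = (165 / 23)    [QR: 165 ≡ 1 mod 4, sign kept]
  = (4 / 23)    [165 ≡ 4 mod 23]
  = (1 / 23)    [23 ≡ 7 mod 8 ⇒ (2 / 23)^2 = +1]
  = 1    [(1 / 23) = 1]
Product: (-1)·(1) = -1.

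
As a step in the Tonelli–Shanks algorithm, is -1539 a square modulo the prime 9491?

no

(-1539/9491)
  = (7952/9491)    [-1539 ≡ 7952 mod 9491]
  = (497/9491)    [9491 ≡ 3 mod 8 ⇒ (2/9491)^4 = +1]
  = (9491/497)    [QR: 497 ≡ 1 mod 4, sign kept]
  = (48/497)    [9491 ≡ 48 mod 497]
  = (3/497)    [497 ≡ 1 mod 8 ⇒ (2/497)^4 = +1]
  = (497/3)    [QR: 497 ≡ 1 mod 4, sign kept]
  = (2/3)    [497 ≡ 2 mod 3]
  = -(1/3)    [3 ≡ 3 mod 8 ⇒ (2/3) = -1]
  = -1    [(1/3) = 1]
(-1539/9491) = -1, and 9491 is prime, so -1539 is not a quadratic residue mod 9491.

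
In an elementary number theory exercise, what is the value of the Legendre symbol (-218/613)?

(-218/613)
  = (395/613)    [-218 ≡ 395 mod 613]
  = (613/395)    [QR: 613 ≡ 1 mod 4, sign kept]
  = (218/395)    [613 ≡ 218 mod 395]
  = -(109/395)    [395 ≡ 3 mod 8 ⇒ (2/395) = -1]
  = -(395/109)    [QR: 109 ≡ 1 mod 4, sign kept]
  = -(68/109)    [395 ≡ 68 mod 109]
  = -(17/109)    [109 ≡ 5 mod 8 ⇒ (2/109)^2 = +1]
  = -(109/17)    [QR: 17 ≡ 1 mod 4, sign kept]
  = -(7/17)    [109 ≡ 7 mod 17]
  = -(17/7)    [QR: 17 ≡ 1 mod 4, sign kept]
  = -(3/7)    [17 ≡ 3 mod 7]
  = (7/3)    [QR: both ≡ 3 mod 4, sign flips]
  = (1/3)    [7 ≡ 1 mod 3]
  = 1    [(1/3) = 1]

1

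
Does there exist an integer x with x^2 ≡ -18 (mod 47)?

(-18/47)
  = (29/47)    [-18 ≡ 29 mod 47]
  = (47/29)    [QR: 29 ≡ 1 mod 4, sign kept]
  = (18/29)    [47 ≡ 18 mod 29]
  = -(9/29)    [29 ≡ 5 mod 8 ⇒ (2/29) = -1]
  = -(29/9)    [QR: 9 ≡ 1 mod 4, sign kept]
  = -(2/9)    [29 ≡ 2 mod 9]
  = -(1/9)    [9 ≡ 1 mod 8 ⇒ (2/9) = +1]
  = -1    [(1/9) = 1]
The Legendre symbol is -1, so x^2 ≡ -18 (mod 47) has no solution.

no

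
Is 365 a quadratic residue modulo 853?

no

365 ≡ 1 (mod 4), so quadratic reciprocity gives (365/853) = (853/365). Reduce: 853 ≡ 123 (mod 365). Now have (123/365).
365 ≡ 1 (mod 4), so quadratic reciprocity gives (123/365) = (365/123). Reduce: 365 ≡ 119 (mod 123). Now have (119/123).
Both 119 ≡ 3 and 123 ≡ 3 (mod 4), so reciprocity gives (119/123) = -(123/119). Reduce: 123 ≡ 4 (mod 119). Now have -(4/119).
Factor out 2: 4 = 2^2. Since 119 ≡ 7 (mod 8), (2/119) = +1, and (2/119)^2 = +1. Now have -(1/119).
(1/119) = 1. Collecting the sign factors: -1.
The Legendre symbol is -1, so x^2 ≡ 365 (mod 853) has no solution.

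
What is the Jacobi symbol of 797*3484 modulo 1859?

0

By multiplicativity, (797·3484|1859) = (797|1859)·(3484|1859).
First factor (797|1859):
797 ≡ 1 (mod 4), so quadratic reciprocity gives (797|1859) = (1859|797). Reduce: 1859 ≡ 265 (mod 797). Now have (265|797).
265 ≡ 1 (mod 4), so quadratic reciprocity gives (265|797) = (797|265). Reduce: 797 ≡ 2 (mod 265). Now have (2|265).
Factor out 2: 2 = 2. Since 265 ≡ 1 (mod 8), (2|265) = +1. Now have (1|265).
(1|265) = 1. Collecting the sign factors: 1.
Second factor (3484|1859):
Reduce the numerator: 3484 ≡ 1625 (mod 1859), so (3484|1859) = (1625|1859).
1625 ≡ 1 (mod 4), so quadratic reciprocity gives (1625|1859) = (1859|1625). Reduce: 1859 ≡ 234 (mod 1625). Now have (234|1625).
Factor out 2: 234 = 2·117. Since 1625 ≡ 1 (mod 8), (2|1625) = +1. Now have (117|1625).
117 ≡ 1 (mod 4), so quadratic reciprocity gives (117|1625) = (1625|117). Reduce: 1625 ≡ 104 (mod 117). Now have (104|117).
Factor out 2: 104 = 2^3·13. Since 117 ≡ 5 (mod 8), (2|117) = -1, and (2|117)^3 = -1. Now have -(13|117).
13 ≡ 1 (mod 4), so quadratic reciprocity gives (13|117) = (117|13). Reduce: 117 ≡ 0 (mod 13). Now have -(0|13).
The numerator is now 0 with denominator 13 > 1: the symbol is 0.
Product: (1)·(0) = 0.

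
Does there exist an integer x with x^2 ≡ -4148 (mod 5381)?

(-4148/5381)
  = (1233/5381)    [-4148 ≡ 1233 mod 5381]
  = (5381/1233)    [QR: 1233 ≡ 1 mod 4, sign kept]
  = (449/1233)    [5381 ≡ 449 mod 1233]
  = (1233/449)    [QR: 449 ≡ 1 mod 4, sign kept]
  = (335/449)    [1233 ≡ 335 mod 449]
  = (449/335)    [QR: 449 ≡ 1 mod 4, sign kept]
  = (114/335)    [449 ≡ 114 mod 335]
  = (57/335)    [335 ≡ 7 mod 8 ⇒ (2/335) = +1]
  = (335/57)    [QR: 57 ≡ 1 mod 4, sign kept]
  = (50/57)    [335 ≡ 50 mod 57]
  = (25/57)    [57 ≡ 1 mod 8 ⇒ (2/57) = +1]
  = (57/25)    [QR: 25 ≡ 1 mod 4, sign kept]
  = (7/25)    [57 ≡ 7 mod 25]
  = (25/7)    [QR: 25 ≡ 1 mod 4, sign kept]
  = (4/7)    [25 ≡ 4 mod 7]
  = (1/7)    [7 ≡ 7 mod 8 ⇒ (2/7)^2 = +1]
  = 1    [(1/7) = 1]
The Legendre symbol is 1, so x^2 ≡ -4148 (mod 5381) has solution.

yes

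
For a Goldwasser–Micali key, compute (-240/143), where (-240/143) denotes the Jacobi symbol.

1

(-240/143)
  = (46/143)    [-240 ≡ 46 mod 143]
  = (23/143)    [143 ≡ 7 mod 8 ⇒ (2/143) = +1]
  = -(143/23)    [QR: both ≡ 3 mod 4, sign flips]
  = -(5/23)    [143 ≡ 5 mod 23]
  = -(23/5)    [QR: 5 ≡ 1 mod 4, sign kept]
  = -(3/5)    [23 ≡ 3 mod 5]
  = -(5/3)    [QR: 5 ≡ 1 mod 4, sign kept]
  = -(2/3)    [5 ≡ 2 mod 3]
  = (1/3)    [3 ≡ 3 mod 8 ⇒ (2/3) = -1]
  = 1    [(1/3) = 1]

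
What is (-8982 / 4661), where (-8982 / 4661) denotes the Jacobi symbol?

-1

(-8982 / 4661)
  = (340 / 4661)    [-8982 ≡ 340 mod 4661]
  = (85 / 4661)    [4661 ≡ 5 mod 8 ⇒ (2 / 4661)^2 = +1]
  = (4661 / 85)    [QR: 85 ≡ 1 mod 4, sign kept]
  = (71 / 85)    [4661 ≡ 71 mod 85]
  = (85 / 71)    [QR: 85 ≡ 1 mod 4, sign kept]
  = (14 / 71)    [85 ≡ 14 mod 71]
  = (7 / 71)    [71 ≡ 7 mod 8 ⇒ (2 / 71) = +1]
  = -(71 / 7)    [QR: both ≡ 3 mod 4, sign flips]
  = -(1 / 7)    [71 ≡ 1 mod 7]
  = -1    [(1 / 7) = 1]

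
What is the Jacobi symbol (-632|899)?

Reduce the numerator: -632 ≡ 267 (mod 899), so (-632|899) = (267|899).
Both 267 ≡ 3 and 899 ≡ 3 (mod 4), so reciprocity gives (267|899) = -(899|267). Reduce: 899 ≡ 98 (mod 267). Now have -(98|267).
Factor out 2: 98 = 2·49. Since 267 ≡ 3 (mod 8), (2|267) = -1. Now have (49|267).
49 ≡ 1 (mod 4), so quadratic reciprocity gives (49|267) = (267|49). Reduce: 267 ≡ 22 (mod 49). Now have (22|49).
Factor out 2: 22 = 2·11. Since 49 ≡ 1 (mod 8), (2|49) = +1. Now have (11|49).
49 ≡ 1 (mod 4), so quadratic reciprocity gives (11|49) = (49|11). Reduce: 49 ≡ 5 (mod 11). Now have (5|11).
5 ≡ 1 (mod 4), so quadratic reciprocity gives (5|11) = (11|5). Reduce: 11 ≡ 1 (mod 5). Now have (1|5).
(1|5) = 1. Collecting the sign factors: 1.

1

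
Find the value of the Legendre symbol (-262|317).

-1

(-262|317)
  = (55|317)    [-262 ≡ 55 mod 317]
  = (317|55)    [QR: 317 ≡ 1 mod 4, sign kept]
  = (42|55)    [317 ≡ 42 mod 55]
  = (21|55)    [55 ≡ 7 mod 8 ⇒ (2|55) = +1]
  = (55|21)    [QR: 21 ≡ 1 mod 4, sign kept]
  = (13|21)    [55 ≡ 13 mod 21]
  = (21|13)    [QR: 13 ≡ 1 mod 4, sign kept]
  = (8|13)    [21 ≡ 8 mod 13]
  = -(1|13)    [13 ≡ 5 mod 8 ⇒ (2|13)^3 = -1]
  = -1    [(1|13) = 1]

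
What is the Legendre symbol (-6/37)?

Pull out -1: (-6/37) = (-1/37)·(6/37). Since 37 ≡ 1 (mod 4), (-1/37) = +1. Now have (6/37).
Factor out 2: 6 = 2·3. Since 37 ≡ 5 (mod 8), (2/37) = -1. Now have -(3/37).
37 ≡ 1 (mod 4), so quadratic reciprocity gives (3/37) = (37/3). Reduce: 37 ≡ 1 (mod 3). Now have -(1/3).
(1/3) = 1. Collecting the sign factors: -1.

-1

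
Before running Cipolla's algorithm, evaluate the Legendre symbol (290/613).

Factor out 2: 290 = 2·145. Since 613 ≡ 5 (mod 8), (2/613) = -1. Now have -(145/613).
145 ≡ 1 (mod 4), so quadratic reciprocity gives (145/613) = (613/145). Reduce: 613 ≡ 33 (mod 145). Now have -(33/145).
33 ≡ 1 (mod 4), so quadratic reciprocity gives (33/145) = (145/33). Reduce: 145 ≡ 13 (mod 33). Now have -(13/33).
13 ≡ 1 (mod 4), so quadratic reciprocity gives (13/33) = (33/13). Reduce: 33 ≡ 7 (mod 13). Now have -(7/13).
13 ≡ 1 (mod 4), so quadratic reciprocity gives (7/13) = (13/7). Reduce: 13 ≡ 6 (mod 7). Now have -(6/7).
Factor out 2: 6 = 2·3. Since 7 ≡ 7 (mod 8), (2/7) = +1. Now have -(3/7).
Both 3 ≡ 3 and 7 ≡ 3 (mod 4), so reciprocity gives (3/7) = -(7/3). Reduce: 7 ≡ 1 (mod 3). Now have (1/3).
(1/3) = 1. Collecting the sign factors: 1.

1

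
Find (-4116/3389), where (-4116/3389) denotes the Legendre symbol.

-1

(-4116/3389)
  = (2662/3389)    [-4116 ≡ 2662 mod 3389]
  = -(1331/3389)    [3389 ≡ 5 mod 8 ⇒ (2/3389) = -1]
  = -(3389/1331)    [QR: 3389 ≡ 1 mod 4, sign kept]
  = -(727/1331)    [3389 ≡ 727 mod 1331]
  = (1331/727)    [QR: both ≡ 3 mod 4, sign flips]
  = (604/727)    [1331 ≡ 604 mod 727]
  = (151/727)    [727 ≡ 7 mod 8 ⇒ (2/727)^2 = +1]
  = -(727/151)    [QR: both ≡ 3 mod 4, sign flips]
  = -(123/151)    [727 ≡ 123 mod 151]
  = (151/123)    [QR: both ≡ 3 mod 4, sign flips]
  = (28/123)    [151 ≡ 28 mod 123]
  = (7/123)    [123 ≡ 3 mod 8 ⇒ (2/123)^2 = +1]
  = -(123/7)    [QR: both ≡ 3 mod 4, sign flips]
  = -(4/7)    [123 ≡ 4 mod 7]
  = -(1/7)    [7 ≡ 7 mod 8 ⇒ (2/7)^2 = +1]
  = -1    [(1/7) = 1]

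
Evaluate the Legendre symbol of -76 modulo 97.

-1

Reduce the numerator: -76 ≡ 21 (mod 97), so (-76/97) = (21/97).
21 ≡ 1 (mod 4), so quadratic reciprocity gives (21/97) = (97/21). Reduce: 97 ≡ 13 (mod 21). Now have (13/21).
13 ≡ 1 (mod 4), so quadratic reciprocity gives (13/21) = (21/13). Reduce: 21 ≡ 8 (mod 13). Now have (8/13).
Factor out 2: 8 = 2^3. Since 13 ≡ 5 (mod 8), (2/13) = -1, and (2/13)^3 = -1. Now have -(1/13).
(1/13) = 1. Collecting the sign factors: -1.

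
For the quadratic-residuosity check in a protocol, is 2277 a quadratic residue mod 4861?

no

(2277|4861)
  = (4861|2277)    [QR: 2277 ≡ 1 mod 4, sign kept]
  = (307|2277)    [4861 ≡ 307 mod 2277]
  = (2277|307)    [QR: 2277 ≡ 1 mod 4, sign kept]
  = (128|307)    [2277 ≡ 128 mod 307]
  = -(1|307)    [307 ≡ 3 mod 8 ⇒ (2|307)^7 = -1]
  = -1    [(1|307) = 1]
The Legendre symbol is -1, so x^2 ≡ 2277 (mod 4861) has no solution.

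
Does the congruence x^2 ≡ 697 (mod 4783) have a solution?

(697/4783)
  = (4783/697)    [QR: 697 ≡ 1 mod 4, sign kept]
  = (601/697)    [4783 ≡ 601 mod 697]
  = (697/601)    [QR: 601 ≡ 1 mod 4, sign kept]
  = (96/601)    [697 ≡ 96 mod 601]
  = (3/601)    [601 ≡ 1 mod 8 ⇒ (2/601)^5 = +1]
  = (601/3)    [QR: 601 ≡ 1 mod 4, sign kept]
  = (1/3)    [601 ≡ 1 mod 3]
  = 1    [(1/3) = 1]
The Legendre symbol is 1, so x^2 ≡ 697 (mod 4783) has solution.

yes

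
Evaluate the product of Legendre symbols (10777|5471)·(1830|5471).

1

By multiplicativity, (10777·1830|5471) = (10777|5471)·(1830|5471).
First factor (10777|5471):
(10777|5471)
  = (5306|5471)    [10777 ≡ 5306 mod 5471]
  = (2653|5471)    [5471 ≡ 7 mod 8 ⇒ (2|5471) = +1]
  = (5471|2653)    [QR: 2653 ≡ 1 mod 4, sign kept]
  = (165|2653)    [5471 ≡ 165 mod 2653]
  = (2653|165)    [QR: 165 ≡ 1 mod 4, sign kept]
  = (13|165)    [2653 ≡ 13 mod 165]
  = (165|13)    [QR: 13 ≡ 1 mod 4, sign kept]
  = (9|13)    [165 ≡ 9 mod 13]
  = (13|9)    [QR: 9 ≡ 1 mod 4, sign kept]
  = (4|9)    [13 ≡ 4 mod 9]
  = (1|9)    [9 ≡ 1 mod 8 ⇒ (2|9)^2 = +1]
  = 1    [(1|9) = 1]
Second factor (1830|5471):
(1830|5471)
  = (915|5471)    [5471 ≡ 7 mod 8 ⇒ (2|5471) = +1]
  = -(5471|915)    [QR: both ≡ 3 mod 4, sign flips]
  = -(896|915)    [5471 ≡ 896 mod 915]
  = (7|915)    [915 ≡ 3 mod 8 ⇒ (2|915)^7 = -1]
  = -(915|7)    [QR: both ≡ 3 mod 4, sign flips]
  = -(5|7)    [915 ≡ 5 mod 7]
  = -(7|5)    [QR: 5 ≡ 1 mod 4, sign kept]
  = -(2|5)    [7 ≡ 2 mod 5]
  = (1|5)    [5 ≡ 5 mod 8 ⇒ (2|5) = -1]
  = 1    [(1|5) = 1]
Product: (1)·(1) = 1.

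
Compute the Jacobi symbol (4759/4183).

(4759/4183)
  = (576/4183)    [4759 ≡ 576 mod 4183]
  = (9/4183)    [4183 ≡ 7 mod 8 ⇒ (2/4183)^6 = +1]
  = (4183/9)    [QR: 9 ≡ 1 mod 4, sign kept]
  = (7/9)    [4183 ≡ 7 mod 9]
  = (9/7)    [QR: 9 ≡ 1 mod 4, sign kept]
  = (2/7)    [9 ≡ 2 mod 7]
  = (1/7)    [7 ≡ 7 mod 8 ⇒ (2/7) = +1]
  = 1    [(1/7) = 1]

1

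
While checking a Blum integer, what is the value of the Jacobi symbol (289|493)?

289 ≡ 1 (mod 4), so quadratic reciprocity gives (289|493) = (493|289). Reduce: 493 ≡ 204 (mod 289). Now have (204|289).
Factor out 2: 204 = 2^2·51. Since 289 ≡ 1 (mod 8), (2|289) = +1, and (2|289)^2 = +1. Now have (51|289).
289 ≡ 1 (mod 4), so quadratic reciprocity gives (51|289) = (289|51). Reduce: 289 ≡ 34 (mod 51). Now have (34|51).
Factor out 2: 34 = 2·17. Since 51 ≡ 3 (mod 8), (2|51) = -1. Now have -(17|51).
17 ≡ 1 (mod 4), so quadratic reciprocity gives (17|51) = (51|17). Reduce: 51 ≡ 0 (mod 17). Now have -(0|17).
The numerator is now 0 with denominator 17 > 1: the symbol is 0.

0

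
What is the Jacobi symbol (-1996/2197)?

-1

(-1996/2197)
  = (1996/2197)    [2197 ≡ 1 mod 4 ⇒ (-1/2197) = +1]
  = (499/2197)    [2197 ≡ 5 mod 8 ⇒ (2/2197)^2 = +1]
  = (2197/499)    [QR: 2197 ≡ 1 mod 4, sign kept]
  = (201/499)    [2197 ≡ 201 mod 499]
  = (499/201)    [QR: 201 ≡ 1 mod 4, sign kept]
  = (97/201)    [499 ≡ 97 mod 201]
  = (201/97)    [QR: 97 ≡ 1 mod 4, sign kept]
  = (7/97)    [201 ≡ 7 mod 97]
  = (97/7)    [QR: 97 ≡ 1 mod 4, sign kept]
  = (6/7)    [97 ≡ 6 mod 7]
  = (3/7)    [7 ≡ 7 mod 8 ⇒ (2/7) = +1]
  = -(7/3)    [QR: both ≡ 3 mod 4, sign flips]
  = -(1/3)    [7 ≡ 1 mod 3]
  = -1    [(1/3) = 1]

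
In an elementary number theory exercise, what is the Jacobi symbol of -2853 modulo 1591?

(-2853 / 1591)
  = (329 / 1591)    [-2853 ≡ 329 mod 1591]
  = (1591 / 329)    [QR: 329 ≡ 1 mod 4, sign kept]
  = (275 / 329)    [1591 ≡ 275 mod 329]
  = (329 / 275)    [QR: 329 ≡ 1 mod 4, sign kept]
  = (54 / 275)    [329 ≡ 54 mod 275]
  = -(27 / 275)    [275 ≡ 3 mod 8 ⇒ (2 / 275) = -1]
  = (275 / 27)    [QR: both ≡ 3 mod 4, sign flips]
  = (5 / 27)    [275 ≡ 5 mod 27]
  = (27 / 5)    [QR: 5 ≡ 1 mod 4, sign kept]
  = (2 / 5)    [27 ≡ 2 mod 5]
  = -(1 / 5)    [5 ≡ 5 mod 8 ⇒ (2 / 5) = -1]
  = -1    [(1 / 5) = 1]

-1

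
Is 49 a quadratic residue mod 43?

yes

(49/43)
  = (6/43)    [49 ≡ 6 mod 43]
  = -(3/43)    [43 ≡ 3 mod 8 ⇒ (2/43) = -1]
  = (43/3)    [QR: both ≡ 3 mod 4, sign flips]
  = (1/3)    [43 ≡ 1 mod 3]
  = 1    [(1/3) = 1]
(49/43) = 1, and 43 is prime, so 49 is a quadratic residue mod 43.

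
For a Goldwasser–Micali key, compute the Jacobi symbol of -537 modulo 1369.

Reduce the numerator: -537 ≡ 832 (mod 1369), so (-537 / 1369) = (832 / 1369).
Factor out 2: 832 = 2^6·13. Since 1369 ≡ 1 (mod 8), (2 / 1369) = +1, and (2 / 1369)^6 = +1. Now have (13 / 1369).
13 ≡ 1 (mod 4), so quadratic reciprocity gives (13 / 1369) = (1369 / 13). Reduce: 1369 ≡ 4 (mod 13). Now have (4 / 13).
Factor out 2: 4 = 2^2. Since 13 ≡ 5 (mod 8), (2 / 13) = -1, and (2 / 13)^2 = +1. Now have (1 / 13).
(1 / 13) = 1. Collecting the sign factors: 1.

1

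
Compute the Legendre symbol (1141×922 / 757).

1

By multiplicativity, (1141·922 / 757) = (1141 / 757)·(922 / 757).
First factor (1141 / 757):
(1141 / 757)
  = (384 / 757)    [1141 ≡ 384 mod 757]
  = -(3 / 757)    [757 ≡ 5 mod 8 ⇒ (2 / 757)^7 = -1]
  = -(757 / 3)    [QR: 757 ≡ 1 mod 4, sign kept]
  = -(1 / 3)    [757 ≡ 1 mod 3]
  = -1    [(1 / 3) = 1]
Second factor (922 / 757):
(922 / 757)
  = (165 / 757)    [922 ≡ 165 mod 757]
  = (757 / 165)    [QR: 165 ≡ 1 mod 4, sign kept]
  = (97 / 165)    [757 ≡ 97 mod 165]
  = (165 / 97)    [QR: 97 ≡ 1 mod 4, sign kept]
  = (68 / 97)    [165 ≡ 68 mod 97]
  = (17 / 97)    [97 ≡ 1 mod 8 ⇒ (2 / 97)^2 = +1]
  = (97 / 17)    [QR: 17 ≡ 1 mod 4, sign kept]
  = (12 / 17)    [97 ≡ 12 mod 17]
  = (3 / 17)    [17 ≡ 1 mod 8 ⇒ (2 / 17)^2 = +1]
  = (17 / 3)    [QR: 17 ≡ 1 mod 4, sign kept]
  = (2 / 3)    [17 ≡ 2 mod 3]
  = -(1 / 3)    [3 ≡ 3 mod 8 ⇒ (2 / 3) = -1]
  = -1    [(1 / 3) = 1]
Product: (-1)·(-1) = 1.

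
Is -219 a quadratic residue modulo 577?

no

(-219/577)
  = (219/577)    [577 ≡ 1 mod 4 ⇒ (-1/577) = +1]
  = (577/219)    [QR: 577 ≡ 1 mod 4, sign kept]
  = (139/219)    [577 ≡ 139 mod 219]
  = -(219/139)    [QR: both ≡ 3 mod 4, sign flips]
  = -(80/139)    [219 ≡ 80 mod 139]
  = -(5/139)    [139 ≡ 3 mod 8 ⇒ (2/139)^4 = +1]
  = -(139/5)    [QR: 5 ≡ 1 mod 4, sign kept]
  = -(4/5)    [139 ≡ 4 mod 5]
  = -(1/5)    [5 ≡ 5 mod 8 ⇒ (2/5)^2 = +1]
  = -1    [(1/5) = 1]
The Legendre symbol is -1, so x^2 ≡ -219 (mod 577) has no solution.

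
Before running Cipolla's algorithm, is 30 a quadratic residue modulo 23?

no

Reduce the numerator: 30 ≡ 7 (mod 23), so (30|23) = (7|23).
Both 7 ≡ 3 and 23 ≡ 3 (mod 4), so reciprocity gives (7|23) = -(23|7). Reduce: 23 ≡ 2 (mod 7). Now have -(2|7).
Factor out 2: 2 = 2. Since 7 ≡ 7 (mod 8), (2|7) = +1. Now have -(1|7).
(1|7) = 1. Collecting the sign factors: -1.
The Legendre symbol is -1, so x^2 ≡ 30 (mod 23) has no solution.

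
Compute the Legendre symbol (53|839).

1

(53|839)
  = (839|53)    [QR: 53 ≡ 1 mod 4, sign kept]
  = (44|53)    [839 ≡ 44 mod 53]
  = (11|53)    [53 ≡ 5 mod 8 ⇒ (2|53)^2 = +1]
  = (53|11)    [QR: 53 ≡ 1 mod 4, sign kept]
  = (9|11)    [53 ≡ 9 mod 11]
  = (11|9)    [QR: 9 ≡ 1 mod 4, sign kept]
  = (2|9)    [11 ≡ 2 mod 9]
  = (1|9)    [9 ≡ 1 mod 8 ⇒ (2|9) = +1]
  = 1    [(1|9) = 1]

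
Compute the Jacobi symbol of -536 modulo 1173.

1

Reduce the numerator: -536 ≡ 637 (mod 1173), so (-536/1173) = (637/1173).
637 ≡ 1 (mod 4), so quadratic reciprocity gives (637/1173) = (1173/637). Reduce: 1173 ≡ 536 (mod 637). Now have (536/637).
Factor out 2: 536 = 2^3·67. Since 637 ≡ 5 (mod 8), (2/637) = -1, and (2/637)^3 = -1. Now have -(67/637).
637 ≡ 1 (mod 4), so quadratic reciprocity gives (67/637) = (637/67). Reduce: 637 ≡ 34 (mod 67). Now have -(34/67).
Factor out 2: 34 = 2·17. Since 67 ≡ 3 (mod 8), (2/67) = -1. Now have (17/67).
17 ≡ 1 (mod 4), so quadratic reciprocity gives (17/67) = (67/17). Reduce: 67 ≡ 16 (mod 17). Now have (16/17).
Factor out 2: 16 = 2^4. Since 17 ≡ 1 (mod 8), (2/17) = +1, and (2/17)^4 = +1. Now have (1/17).
(1/17) = 1. Collecting the sign factors: 1.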